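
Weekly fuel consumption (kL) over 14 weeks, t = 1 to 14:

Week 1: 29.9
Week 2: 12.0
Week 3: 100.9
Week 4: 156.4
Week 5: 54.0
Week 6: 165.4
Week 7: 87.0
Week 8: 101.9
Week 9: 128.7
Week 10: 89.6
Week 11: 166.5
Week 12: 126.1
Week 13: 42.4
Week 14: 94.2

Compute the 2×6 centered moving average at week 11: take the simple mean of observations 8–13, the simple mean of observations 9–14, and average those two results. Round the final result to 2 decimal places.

Sum over 8–13: 101.9 + 128.7 + 89.6 + 166.5 + 126.1 + 42.4 = 655.2
Sum over 9–14: 128.7 + 89.6 + 166.5 + 126.1 + 42.4 + 94.2 = 647.5
CMA at t=11 = (655.2 + 647.5) / (2·6) = 1302.7 / 12 = 108.56

108.56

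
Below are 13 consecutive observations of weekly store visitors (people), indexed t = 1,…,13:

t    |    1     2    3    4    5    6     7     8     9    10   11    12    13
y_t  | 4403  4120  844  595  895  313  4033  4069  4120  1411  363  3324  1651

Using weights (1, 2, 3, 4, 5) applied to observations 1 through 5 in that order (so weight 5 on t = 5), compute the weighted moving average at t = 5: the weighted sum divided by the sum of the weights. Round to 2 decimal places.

Weighted sum: 1·4403 + 2·4120 + 3·844 + 4·595 + 5·895 = 4403 + 8240 + 2532 + 2380 + 4475 = 22030
Weight total: 1 + 2 + 3 + 4 + 5 = 15
WMA = 22030 / 15 = 1468.67

1468.67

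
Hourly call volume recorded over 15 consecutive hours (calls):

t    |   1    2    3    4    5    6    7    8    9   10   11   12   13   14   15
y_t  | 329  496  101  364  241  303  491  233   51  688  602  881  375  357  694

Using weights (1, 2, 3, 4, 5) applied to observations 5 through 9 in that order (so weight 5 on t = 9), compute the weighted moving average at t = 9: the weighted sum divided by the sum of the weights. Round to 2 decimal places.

233.80

Weighted sum: 1·241 + 2·303 + 3·491 + 4·233 + 5·51 = 241 + 606 + 1473 + 932 + 255 = 3507
Weight total: 1 + 2 + 3 + 4 + 5 = 15
WMA = 3507 / 15 = 233.80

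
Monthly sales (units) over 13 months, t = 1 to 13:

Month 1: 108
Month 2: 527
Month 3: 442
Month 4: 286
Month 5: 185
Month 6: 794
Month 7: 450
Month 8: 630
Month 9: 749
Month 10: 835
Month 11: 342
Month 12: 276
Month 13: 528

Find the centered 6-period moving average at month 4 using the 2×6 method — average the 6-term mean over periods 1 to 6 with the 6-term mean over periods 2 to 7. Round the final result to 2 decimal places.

Sum over 1–6: 108 + 527 + 442 + 286 + 185 + 794 = 2342
Sum over 2–7: 527 + 442 + 286 + 185 + 794 + 450 = 2684
CMA at t=4 = (2342 + 2684) / (2·6) = 5026 / 12 = 418.83

418.83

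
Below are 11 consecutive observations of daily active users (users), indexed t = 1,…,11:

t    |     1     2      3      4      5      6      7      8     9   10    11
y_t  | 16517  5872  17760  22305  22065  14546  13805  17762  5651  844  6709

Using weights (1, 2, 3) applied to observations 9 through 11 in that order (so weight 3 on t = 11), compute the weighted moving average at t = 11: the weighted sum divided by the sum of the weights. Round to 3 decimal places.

4577.667

Weighted sum: 1·5651 + 2·844 + 3·6709 = 5651 + 1688 + 20127 = 27466
Weight total: 1 + 2 + 3 = 6
WMA = 27466 / 6 = 4577.667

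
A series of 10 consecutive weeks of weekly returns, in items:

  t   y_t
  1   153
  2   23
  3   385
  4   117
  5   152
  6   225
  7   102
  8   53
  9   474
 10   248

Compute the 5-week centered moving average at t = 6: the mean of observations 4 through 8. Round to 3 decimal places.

Sum of periods 4–8: 117 + 152 + 225 + 102 + 53 = 649
Divide by 5: 649 / 5 = 129.800

129.800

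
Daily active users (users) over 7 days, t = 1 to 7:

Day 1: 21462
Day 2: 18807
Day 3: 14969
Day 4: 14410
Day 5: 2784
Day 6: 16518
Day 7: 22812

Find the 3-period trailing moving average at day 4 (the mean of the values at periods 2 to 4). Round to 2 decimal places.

16062.00

Sum of periods 2–4: 18807 + 14969 + 14410 = 48186
Divide by 3: 48186 / 3 = 16062.00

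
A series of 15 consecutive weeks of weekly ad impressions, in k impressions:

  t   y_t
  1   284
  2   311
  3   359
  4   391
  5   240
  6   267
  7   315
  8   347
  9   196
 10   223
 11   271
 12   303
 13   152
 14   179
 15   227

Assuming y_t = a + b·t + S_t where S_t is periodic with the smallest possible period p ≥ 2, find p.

First differences y_{t+1} − y_t: 27, 48, 32, -151, 27, 48, 32, -151, 27, 48, …
The difference pattern repeats every 4 terms and not for any smaller step, so p = 4.

4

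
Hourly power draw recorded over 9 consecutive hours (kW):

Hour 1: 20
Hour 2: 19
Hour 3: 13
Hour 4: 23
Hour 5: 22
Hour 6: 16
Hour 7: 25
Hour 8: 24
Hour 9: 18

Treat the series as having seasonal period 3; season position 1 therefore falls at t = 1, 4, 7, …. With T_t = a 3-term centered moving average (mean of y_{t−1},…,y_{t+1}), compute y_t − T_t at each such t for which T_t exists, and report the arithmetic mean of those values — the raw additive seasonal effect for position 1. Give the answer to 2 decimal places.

Season position 1 occurs at t = 4, 7 (where T_t is defined).
t=4: T_4 = 19.3333; y_4 − T_4 = 23 − 19.3333 = 3.6667
t=7: T_7 = 21.6667; y_7 − T_7 = 25 − 21.6667 = 3.3333
Mean deviation: (3.6667 + 3.3333) / 2 = 3.50

3.50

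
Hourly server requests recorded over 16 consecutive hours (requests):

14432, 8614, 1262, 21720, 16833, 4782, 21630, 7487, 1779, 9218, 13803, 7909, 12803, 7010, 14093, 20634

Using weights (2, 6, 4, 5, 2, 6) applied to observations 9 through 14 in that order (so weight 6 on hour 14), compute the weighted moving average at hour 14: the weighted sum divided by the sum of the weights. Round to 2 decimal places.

Weighted sum: 2·1779 + 6·9218 + 4·13803 + 5·7909 + 2·12803 + 6·7010 = 3558 + 55308 + 55212 + 39545 + 25606 + 42060 = 221289
Weight total: 2 + 6 + 4 + 5 + 2 + 6 = 25
WMA = 221289 / 25 = 8851.56

8851.56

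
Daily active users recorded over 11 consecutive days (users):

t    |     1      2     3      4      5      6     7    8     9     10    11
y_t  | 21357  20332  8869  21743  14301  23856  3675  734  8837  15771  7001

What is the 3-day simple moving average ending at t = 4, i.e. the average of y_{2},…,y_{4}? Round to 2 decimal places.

16981.33

Sum of periods 2–4: 20332 + 8869 + 21743 = 50944
Divide by 3: 50944 / 3 = 16981.33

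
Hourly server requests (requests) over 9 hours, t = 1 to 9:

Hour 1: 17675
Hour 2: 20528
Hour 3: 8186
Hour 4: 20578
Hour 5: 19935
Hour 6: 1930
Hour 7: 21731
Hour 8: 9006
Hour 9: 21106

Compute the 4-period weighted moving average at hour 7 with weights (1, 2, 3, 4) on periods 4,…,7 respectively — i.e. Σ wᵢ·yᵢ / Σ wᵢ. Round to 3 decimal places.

Weighted sum: 1·20578 + 2·19935 + 3·1930 + 4·21731 = 20578 + 39870 + 5790 + 86924 = 153162
Weight total: 1 + 2 + 3 + 4 = 10
WMA = 153162 / 10 = 15316.200

15316.200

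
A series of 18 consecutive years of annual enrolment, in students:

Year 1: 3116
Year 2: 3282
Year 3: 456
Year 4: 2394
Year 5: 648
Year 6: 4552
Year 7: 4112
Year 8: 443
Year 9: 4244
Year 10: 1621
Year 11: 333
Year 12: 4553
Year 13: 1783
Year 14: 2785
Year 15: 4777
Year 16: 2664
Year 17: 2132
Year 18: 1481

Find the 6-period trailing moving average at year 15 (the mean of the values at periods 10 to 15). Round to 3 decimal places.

2642.000

Sum of periods 10–15: 1621 + 333 + 4553 + 1783 + 2785 + 4777 = 15852
Divide by 6: 15852 / 6 = 2642.000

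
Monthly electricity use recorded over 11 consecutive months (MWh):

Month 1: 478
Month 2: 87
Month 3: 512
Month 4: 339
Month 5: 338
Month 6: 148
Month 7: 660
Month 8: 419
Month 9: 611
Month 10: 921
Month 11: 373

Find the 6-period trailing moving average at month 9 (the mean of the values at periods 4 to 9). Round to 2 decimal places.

419.17

Sum of periods 4–9: 339 + 338 + 148 + 660 + 419 + 611 = 2515
Divide by 6: 2515 / 6 = 419.17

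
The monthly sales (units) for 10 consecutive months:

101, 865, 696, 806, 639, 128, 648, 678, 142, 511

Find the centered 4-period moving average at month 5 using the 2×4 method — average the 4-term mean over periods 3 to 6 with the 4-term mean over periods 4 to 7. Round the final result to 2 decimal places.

561.25

Sum over 3–6: 696 + 806 + 639 + 128 = 2269
Sum over 4–7: 806 + 639 + 128 + 648 = 2221
CMA at t=5 = (2269 + 2221) / (2·4) = 4490 / 8 = 561.25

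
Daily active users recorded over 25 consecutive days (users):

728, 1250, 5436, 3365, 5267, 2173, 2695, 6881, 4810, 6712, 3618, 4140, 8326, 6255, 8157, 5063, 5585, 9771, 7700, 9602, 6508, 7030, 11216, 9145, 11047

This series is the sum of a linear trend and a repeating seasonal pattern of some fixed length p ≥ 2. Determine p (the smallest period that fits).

First differences y_{t+1} − y_t: 522, 4186, -2071, 1902, -3094, 522, 4186, -2071, 1902, -3094, 522, 4186, …
The difference pattern repeats every 5 terms and not for any smaller step, so p = 5.

5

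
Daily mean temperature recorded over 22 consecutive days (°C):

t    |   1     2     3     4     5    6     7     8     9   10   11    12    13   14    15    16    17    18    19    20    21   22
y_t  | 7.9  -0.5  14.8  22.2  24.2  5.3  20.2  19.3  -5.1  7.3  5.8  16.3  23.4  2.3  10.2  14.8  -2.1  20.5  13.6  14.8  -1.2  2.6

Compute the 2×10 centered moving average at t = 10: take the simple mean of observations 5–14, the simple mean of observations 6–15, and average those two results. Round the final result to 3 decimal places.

11.200

Sum over 5–14: 24.2 + 5.3 + 20.2 + 19.3 + (-5.1) + 7.3 + 5.8 + 16.3 + 23.4 + 2.3 = 119.0
Sum over 6–15: 5.3 + 20.2 + 19.3 + (-5.1) + 7.3 + 5.8 + 16.3 + 23.4 + 2.3 + 10.2 = 105.0
CMA at t=10 = (119.0 + 105.0) / (2·10) = 224.0 / 20 = 11.200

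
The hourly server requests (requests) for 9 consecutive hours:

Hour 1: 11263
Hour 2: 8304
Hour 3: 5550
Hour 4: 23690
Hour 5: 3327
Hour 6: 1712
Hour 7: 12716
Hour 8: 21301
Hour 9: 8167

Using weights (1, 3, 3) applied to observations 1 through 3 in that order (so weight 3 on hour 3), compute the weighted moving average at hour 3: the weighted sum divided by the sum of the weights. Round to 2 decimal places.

7546.43

Weighted sum: 1·11263 + 3·8304 + 3·5550 = 11263 + 24912 + 16650 = 52825
Weight total: 1 + 3 + 3 = 7
WMA = 52825 / 7 = 7546.43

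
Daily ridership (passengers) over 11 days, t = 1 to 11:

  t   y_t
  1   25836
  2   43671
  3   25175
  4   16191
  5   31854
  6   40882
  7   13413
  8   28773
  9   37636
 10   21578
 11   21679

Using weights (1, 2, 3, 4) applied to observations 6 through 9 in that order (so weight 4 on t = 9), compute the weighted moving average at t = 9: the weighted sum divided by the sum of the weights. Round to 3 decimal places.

Weighted sum: 1·40882 + 2·13413 + 3·28773 + 4·37636 = 40882 + 26826 + 86319 + 150544 = 304571
Weight total: 1 + 2 + 3 + 4 = 10
WMA = 304571 / 10 = 30457.100

30457.100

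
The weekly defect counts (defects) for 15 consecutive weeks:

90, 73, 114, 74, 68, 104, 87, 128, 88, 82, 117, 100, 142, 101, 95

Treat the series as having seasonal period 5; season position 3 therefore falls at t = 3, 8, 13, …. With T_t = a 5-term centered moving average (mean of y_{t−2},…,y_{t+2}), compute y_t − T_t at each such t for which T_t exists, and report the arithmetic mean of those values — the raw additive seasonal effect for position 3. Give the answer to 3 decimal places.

Season position 3 occurs at t = 3, 8, 13 (where T_t is defined).
t=3: T_3 = 83.80000; y_3 − T_3 = 114 − 83.80000 = 30.20000
t=8: T_8 = 97.80000; y_8 − T_8 = 128 − 97.80000 = 30.20000
t=13: T_13 = 111.00000; y_13 − T_13 = 142 − 111.00000 = 31.00000
Mean deviation: (30.20000 + 30.20000 + 31.00000) / 3 = 30.467

30.467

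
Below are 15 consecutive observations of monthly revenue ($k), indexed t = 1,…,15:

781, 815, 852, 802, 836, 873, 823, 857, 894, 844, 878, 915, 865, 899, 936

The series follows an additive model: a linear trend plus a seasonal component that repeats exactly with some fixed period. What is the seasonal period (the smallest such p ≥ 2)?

First differences y_{t+1} − y_t: 34, 37, -50, 34, 37, -50, 34, 37, …
The difference pattern repeats every 3 terms and not for any smaller step, so p = 3.

3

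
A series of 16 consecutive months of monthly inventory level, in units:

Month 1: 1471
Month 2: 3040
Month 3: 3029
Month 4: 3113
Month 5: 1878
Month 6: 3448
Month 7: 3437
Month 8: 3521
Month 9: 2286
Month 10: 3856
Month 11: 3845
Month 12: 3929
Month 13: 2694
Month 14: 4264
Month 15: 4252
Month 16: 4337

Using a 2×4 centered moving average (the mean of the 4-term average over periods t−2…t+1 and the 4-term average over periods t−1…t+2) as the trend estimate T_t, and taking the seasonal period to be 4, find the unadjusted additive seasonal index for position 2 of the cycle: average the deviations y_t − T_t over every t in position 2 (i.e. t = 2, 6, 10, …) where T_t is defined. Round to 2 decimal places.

Season position 2 occurs at t = 6, 10, 14 (where T_t is defined).
t=6: T_6 = 3020.0000; y_6 − T_6 = 3448 − 3020.0000 = 428.0000
t=10: T_10 = 3428.0000; y_10 − T_10 = 3856 − 3428.0000 = 428.0000
t=14: T_14 = 3835.7500; y_14 − T_14 = 4264 − 3835.7500 = 428.2500
Mean deviation: (428.0000 + 428.0000 + 428.2500) / 3 = 428.08

428.08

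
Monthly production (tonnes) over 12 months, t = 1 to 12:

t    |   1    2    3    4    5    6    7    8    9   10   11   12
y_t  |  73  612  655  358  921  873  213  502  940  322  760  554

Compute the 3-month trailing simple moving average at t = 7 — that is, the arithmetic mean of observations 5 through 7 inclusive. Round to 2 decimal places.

669.00

Sum of periods 5–7: 921 + 873 + 213 = 2007
Divide by 3: 2007 / 3 = 669.00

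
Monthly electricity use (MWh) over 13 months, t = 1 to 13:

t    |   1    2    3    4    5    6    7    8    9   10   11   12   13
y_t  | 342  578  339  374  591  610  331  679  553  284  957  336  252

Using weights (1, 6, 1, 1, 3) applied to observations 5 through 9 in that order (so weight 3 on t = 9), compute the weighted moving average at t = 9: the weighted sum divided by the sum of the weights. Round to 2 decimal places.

Weighted sum: 1·591 + 6·610 + 1·331 + 1·679 + 3·553 = 591 + 3660 + 331 + 679 + 1659 = 6920
Weight total: 1 + 6 + 1 + 1 + 3 = 12
WMA = 6920 / 12 = 576.67

576.67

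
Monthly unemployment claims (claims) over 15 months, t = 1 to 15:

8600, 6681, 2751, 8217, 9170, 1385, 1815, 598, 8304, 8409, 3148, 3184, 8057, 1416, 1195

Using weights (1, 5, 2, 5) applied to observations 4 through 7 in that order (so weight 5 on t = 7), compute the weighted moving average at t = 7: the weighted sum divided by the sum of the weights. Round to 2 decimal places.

Weighted sum: 1·8217 + 5·9170 + 2·1385 + 5·1815 = 8217 + 45850 + 2770 + 9075 = 65912
Weight total: 1 + 5 + 2 + 5 = 13
WMA = 65912 / 13 = 5070.15

5070.15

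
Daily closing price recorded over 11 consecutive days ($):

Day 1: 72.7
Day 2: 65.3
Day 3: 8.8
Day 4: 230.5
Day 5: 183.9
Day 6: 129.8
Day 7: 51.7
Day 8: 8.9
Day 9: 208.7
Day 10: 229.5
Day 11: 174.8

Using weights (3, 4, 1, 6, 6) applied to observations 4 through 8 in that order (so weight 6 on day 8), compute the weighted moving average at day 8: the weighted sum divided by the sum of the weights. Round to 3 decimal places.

Weighted sum: 3·230.5 + 4·183.9 + 1·129.8 + 6·51.7 + 6·8.9 = 691.5 + 735.6 + 129.8 + 310.2 + 53.4 = 1920.5
Weight total: 3 + 4 + 1 + 6 + 6 = 20
WMA = 1920.5 / 20 = 96.025

96.025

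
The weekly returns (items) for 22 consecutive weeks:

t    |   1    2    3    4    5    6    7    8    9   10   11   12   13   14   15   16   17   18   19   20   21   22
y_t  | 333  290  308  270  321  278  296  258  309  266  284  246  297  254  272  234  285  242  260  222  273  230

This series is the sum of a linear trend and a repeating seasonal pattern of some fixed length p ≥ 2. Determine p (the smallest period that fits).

4

First differences y_{t+1} − y_t: -43, 18, -38, 51, -43, 18, -38, 51, -43, 18, …
The difference pattern repeats every 4 terms and not for any smaller step, so p = 4.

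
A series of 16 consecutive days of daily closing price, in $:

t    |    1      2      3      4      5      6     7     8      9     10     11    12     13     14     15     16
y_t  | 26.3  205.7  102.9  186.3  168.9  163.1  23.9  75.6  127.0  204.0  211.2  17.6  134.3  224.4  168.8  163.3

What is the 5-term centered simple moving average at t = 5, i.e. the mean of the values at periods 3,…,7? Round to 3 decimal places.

Sum of periods 3–7: 102.9 + 186.3 + 168.9 + 163.1 + 23.9 = 645.1
Divide by 5: 645.1 / 5 = 129.020

129.020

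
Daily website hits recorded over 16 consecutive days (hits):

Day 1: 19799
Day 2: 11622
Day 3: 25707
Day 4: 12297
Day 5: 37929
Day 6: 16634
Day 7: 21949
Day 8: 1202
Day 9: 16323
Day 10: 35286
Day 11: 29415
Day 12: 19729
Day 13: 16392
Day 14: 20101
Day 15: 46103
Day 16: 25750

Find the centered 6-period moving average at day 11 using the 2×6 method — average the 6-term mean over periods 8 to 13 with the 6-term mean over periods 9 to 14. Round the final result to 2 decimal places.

21299.42

Sum over 8–13: 1202 + 16323 + 35286 + 29415 + 19729 + 16392 = 118347
Sum over 9–14: 16323 + 35286 + 29415 + 19729 + 16392 + 20101 = 137246
CMA at t=11 = (118347 + 137246) / (2·6) = 255593 / 12 = 21299.42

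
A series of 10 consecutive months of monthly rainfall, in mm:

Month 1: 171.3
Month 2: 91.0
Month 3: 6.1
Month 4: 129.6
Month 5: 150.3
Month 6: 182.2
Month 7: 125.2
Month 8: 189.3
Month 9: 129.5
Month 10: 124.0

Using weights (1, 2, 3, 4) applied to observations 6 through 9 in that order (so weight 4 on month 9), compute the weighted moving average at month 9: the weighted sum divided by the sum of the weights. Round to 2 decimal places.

151.85

Weighted sum: 1·182.2 + 2·125.2 + 3·189.3 + 4·129.5 = 182.2 + 250.4 + 567.9 + 518.0 = 1518.5
Weight total: 1 + 2 + 3 + 4 = 10
WMA = 1518.5 / 10 = 151.85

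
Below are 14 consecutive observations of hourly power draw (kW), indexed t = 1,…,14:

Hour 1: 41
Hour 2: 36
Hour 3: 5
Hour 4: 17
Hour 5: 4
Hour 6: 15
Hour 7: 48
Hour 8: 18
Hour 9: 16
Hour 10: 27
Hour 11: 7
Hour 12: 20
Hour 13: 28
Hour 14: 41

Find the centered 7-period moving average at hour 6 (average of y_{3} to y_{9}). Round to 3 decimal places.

17.571

Sum of periods 3–9: 5 + 17 + 4 + 15 + 48 + 18 + 16 = 123
Divide by 7: 123 / 7 = 17.571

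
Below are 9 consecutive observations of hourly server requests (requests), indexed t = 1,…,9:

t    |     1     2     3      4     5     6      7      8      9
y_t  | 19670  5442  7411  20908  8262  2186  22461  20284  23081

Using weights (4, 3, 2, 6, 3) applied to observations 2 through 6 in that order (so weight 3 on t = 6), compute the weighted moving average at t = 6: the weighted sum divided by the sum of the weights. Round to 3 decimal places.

7885.944

Weighted sum: 4·5442 + 3·7411 + 2·20908 + 6·8262 + 3·2186 = 21768 + 22233 + 41816 + 49572 + 6558 = 141947
Weight total: 4 + 3 + 2 + 6 + 3 = 18
WMA = 141947 / 18 = 7885.944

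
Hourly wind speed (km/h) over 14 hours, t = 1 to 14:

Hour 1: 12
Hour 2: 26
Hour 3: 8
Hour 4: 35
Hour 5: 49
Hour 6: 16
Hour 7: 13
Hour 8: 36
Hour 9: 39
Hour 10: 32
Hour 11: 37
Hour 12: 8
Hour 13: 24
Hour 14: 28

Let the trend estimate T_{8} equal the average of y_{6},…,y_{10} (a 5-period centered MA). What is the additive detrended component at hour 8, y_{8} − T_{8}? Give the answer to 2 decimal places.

Trend T_8 = (16 + 13 + 36 + 39 + 32) / 5 = 136/5 = 27.2000
Detrended value: 36 − 27.2000 = 8.80

8.80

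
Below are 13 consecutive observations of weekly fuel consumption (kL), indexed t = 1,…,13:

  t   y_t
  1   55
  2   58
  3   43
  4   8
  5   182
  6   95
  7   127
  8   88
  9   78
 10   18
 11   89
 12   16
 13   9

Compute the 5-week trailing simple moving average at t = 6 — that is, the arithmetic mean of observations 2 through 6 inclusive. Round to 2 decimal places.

Sum of periods 2–6: 58 + 43 + 8 + 182 + 95 = 386
Divide by 5: 386 / 5 = 77.20

77.20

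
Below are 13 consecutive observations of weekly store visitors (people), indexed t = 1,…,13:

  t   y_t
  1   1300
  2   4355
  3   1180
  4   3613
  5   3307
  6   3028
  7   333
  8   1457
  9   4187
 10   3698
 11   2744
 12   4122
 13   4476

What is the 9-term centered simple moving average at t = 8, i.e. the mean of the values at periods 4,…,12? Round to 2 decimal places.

2943.22

Sum of periods 4–12: 3613 + 3307 + 3028 + 333 + 1457 + 4187 + 3698 + 2744 + 4122 = 26489
Divide by 9: 26489 / 9 = 2943.22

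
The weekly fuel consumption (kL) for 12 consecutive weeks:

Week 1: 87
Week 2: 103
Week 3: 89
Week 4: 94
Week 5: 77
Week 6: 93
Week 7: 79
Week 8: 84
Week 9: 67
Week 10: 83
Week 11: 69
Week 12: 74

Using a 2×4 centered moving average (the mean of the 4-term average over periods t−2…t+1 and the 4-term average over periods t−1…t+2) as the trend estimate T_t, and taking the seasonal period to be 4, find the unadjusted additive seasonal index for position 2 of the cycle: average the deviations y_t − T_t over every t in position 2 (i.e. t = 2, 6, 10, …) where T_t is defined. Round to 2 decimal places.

Season position 2 occurs at t = 6, 10 (where T_t is defined).
t=6: T_6 = 84.5000; y_6 − T_6 = 93 − 84.5000 = 8.5000
t=10: T_10 = 74.5000; y_10 − T_10 = 83 − 74.5000 = 8.5000
Mean deviation: (8.5000 + 8.5000) / 2 = 8.50

8.50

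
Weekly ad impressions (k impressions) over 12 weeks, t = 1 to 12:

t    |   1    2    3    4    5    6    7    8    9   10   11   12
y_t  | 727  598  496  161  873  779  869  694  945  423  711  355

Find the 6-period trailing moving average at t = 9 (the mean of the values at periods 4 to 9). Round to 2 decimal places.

Sum of periods 4–9: 161 + 873 + 779 + 869 + 694 + 945 = 4321
Divide by 6: 4321 / 6 = 720.17

720.17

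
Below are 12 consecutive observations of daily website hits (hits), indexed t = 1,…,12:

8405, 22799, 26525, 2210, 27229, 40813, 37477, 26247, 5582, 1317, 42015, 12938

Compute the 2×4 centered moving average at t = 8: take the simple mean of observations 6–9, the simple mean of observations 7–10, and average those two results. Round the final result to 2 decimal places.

22592.75

Sum over 6–9: 40813 + 37477 + 26247 + 5582 = 110119
Sum over 7–10: 37477 + 26247 + 5582 + 1317 = 70623
CMA at t=8 = (110119 + 70623) / (2·4) = 180742 / 8 = 22592.75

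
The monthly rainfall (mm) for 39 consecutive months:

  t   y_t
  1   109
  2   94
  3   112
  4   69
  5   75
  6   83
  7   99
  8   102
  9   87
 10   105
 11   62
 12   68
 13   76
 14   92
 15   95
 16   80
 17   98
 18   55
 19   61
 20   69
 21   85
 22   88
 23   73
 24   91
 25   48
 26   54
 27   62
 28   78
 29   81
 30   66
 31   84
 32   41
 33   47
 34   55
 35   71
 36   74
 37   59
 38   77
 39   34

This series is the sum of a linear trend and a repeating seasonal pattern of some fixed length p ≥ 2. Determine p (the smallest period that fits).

7

First differences y_{t+1} − y_t: -15, 18, -43, 6, 8, 16, 3, -15, 18, -43, 6, 8, 16, 3, -15, 18, …
The difference pattern repeats every 7 terms and not for any smaller step, so p = 7.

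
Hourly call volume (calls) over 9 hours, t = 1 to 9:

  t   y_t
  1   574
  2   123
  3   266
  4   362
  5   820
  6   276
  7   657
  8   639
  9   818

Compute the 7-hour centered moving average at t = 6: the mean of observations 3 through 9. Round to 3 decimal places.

Sum of periods 3–9: 266 + 362 + 820 + 276 + 657 + 639 + 818 = 3838
Divide by 7: 3838 / 7 = 548.286

548.286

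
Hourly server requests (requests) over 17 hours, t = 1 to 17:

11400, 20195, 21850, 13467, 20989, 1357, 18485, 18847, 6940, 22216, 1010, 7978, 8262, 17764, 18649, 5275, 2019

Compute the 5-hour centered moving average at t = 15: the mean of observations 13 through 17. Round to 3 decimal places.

Sum of periods 13–17: 8262 + 17764 + 18649 + 5275 + 2019 = 51969
Divide by 5: 51969 / 5 = 10393.800

10393.800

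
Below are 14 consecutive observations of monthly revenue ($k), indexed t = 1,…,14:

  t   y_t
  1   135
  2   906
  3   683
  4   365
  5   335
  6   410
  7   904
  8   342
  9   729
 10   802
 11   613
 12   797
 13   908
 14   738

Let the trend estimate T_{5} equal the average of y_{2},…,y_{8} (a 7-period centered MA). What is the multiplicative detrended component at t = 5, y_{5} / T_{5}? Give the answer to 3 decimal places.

Trend T_5 = (906 + 683 + 365 + 335 + 410 + 904 + 342) / 7 = 3945/7 = 563.57143
Ratio to trend: 335 / 563.57143 = 0.594

0.594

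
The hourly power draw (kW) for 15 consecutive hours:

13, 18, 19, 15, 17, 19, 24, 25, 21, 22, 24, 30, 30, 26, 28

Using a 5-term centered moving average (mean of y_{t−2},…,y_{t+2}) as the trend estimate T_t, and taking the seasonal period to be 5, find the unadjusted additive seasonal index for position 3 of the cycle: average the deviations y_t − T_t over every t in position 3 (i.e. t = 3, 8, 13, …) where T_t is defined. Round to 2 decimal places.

2.60

Season position 3 occurs at t = 3, 8, 13 (where T_t is defined).
t=3: T_3 = 16.4000; y_3 − T_3 = 19 − 16.4000 = 2.6000
t=8: T_8 = 22.2000; y_8 − T_8 = 25 − 22.2000 = 2.8000
t=13: T_13 = 27.6000; y_13 − T_13 = 30 − 27.6000 = 2.4000
Mean deviation: (2.6000 + 2.8000 + 2.4000) / 3 = 2.60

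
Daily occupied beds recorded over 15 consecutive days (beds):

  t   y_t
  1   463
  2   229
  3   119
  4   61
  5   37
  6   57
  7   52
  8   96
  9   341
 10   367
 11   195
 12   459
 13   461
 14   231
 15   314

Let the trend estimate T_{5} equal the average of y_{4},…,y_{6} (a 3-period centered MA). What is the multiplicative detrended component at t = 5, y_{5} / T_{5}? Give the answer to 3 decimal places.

0.716

Trend T_5 = (61 + 37 + 57) / 3 = 155/3 = 51.66667
Ratio to trend: 37 / 51.66667 = 0.716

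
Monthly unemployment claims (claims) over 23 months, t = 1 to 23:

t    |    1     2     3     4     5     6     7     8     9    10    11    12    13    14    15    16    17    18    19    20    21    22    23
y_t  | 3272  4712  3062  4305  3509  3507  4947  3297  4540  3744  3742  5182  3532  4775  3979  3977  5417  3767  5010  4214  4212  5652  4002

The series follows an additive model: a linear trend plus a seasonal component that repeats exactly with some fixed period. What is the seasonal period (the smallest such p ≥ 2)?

5

First differences y_{t+1} − y_t: 1440, -1650, 1243, -796, -2, 1440, -1650, 1243, -796, -2, 1440, -1650, …
The difference pattern repeats every 5 terms and not for any smaller step, so p = 5.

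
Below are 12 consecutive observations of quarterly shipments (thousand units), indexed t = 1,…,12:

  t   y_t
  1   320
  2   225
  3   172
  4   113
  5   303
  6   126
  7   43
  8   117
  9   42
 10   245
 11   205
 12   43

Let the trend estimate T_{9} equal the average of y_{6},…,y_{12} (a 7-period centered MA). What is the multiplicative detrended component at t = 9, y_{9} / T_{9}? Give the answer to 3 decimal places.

0.358

Trend T_9 = (126 + 43 + 117 + 42 + 245 + 205 + 43) / 7 = 821/7 = 117.28571
Ratio to trend: 42 / 117.28571 = 0.358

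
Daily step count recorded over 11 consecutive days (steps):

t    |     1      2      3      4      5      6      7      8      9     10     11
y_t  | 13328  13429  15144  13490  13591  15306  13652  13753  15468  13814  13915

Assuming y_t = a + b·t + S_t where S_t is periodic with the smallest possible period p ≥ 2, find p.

First differences y_{t+1} − y_t: 101, 1715, -1654, 101, 1715, -1654, 101, 1715, …
The difference pattern repeats every 3 terms and not for any smaller step, so p = 3.

3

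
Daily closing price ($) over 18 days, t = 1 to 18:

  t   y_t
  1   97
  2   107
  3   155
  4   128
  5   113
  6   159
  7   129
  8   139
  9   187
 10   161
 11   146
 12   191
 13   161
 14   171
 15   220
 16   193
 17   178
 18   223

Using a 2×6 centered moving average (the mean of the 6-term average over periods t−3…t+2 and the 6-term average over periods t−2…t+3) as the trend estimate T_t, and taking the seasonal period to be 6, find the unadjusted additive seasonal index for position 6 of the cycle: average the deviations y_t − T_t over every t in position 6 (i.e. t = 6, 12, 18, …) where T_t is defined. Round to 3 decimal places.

Season position 6 occurs at t = 6, 12 (where T_t is defined).
t=6: T_6 = 139.83333; y_6 − T_6 = 159 − 139.83333 = 19.16667
t=12: T_12 = 172.25000; y_12 − T_12 = 191 − 172.25000 = 18.75000
Mean deviation: (19.16667 + 18.75000) / 2 = 18.958

18.958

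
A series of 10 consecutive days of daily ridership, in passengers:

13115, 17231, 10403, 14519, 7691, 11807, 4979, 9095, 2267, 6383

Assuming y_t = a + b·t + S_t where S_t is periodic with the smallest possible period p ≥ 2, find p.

First differences y_{t+1} − y_t: 4116, -6828, 4116, -6828, 4116, -6828, …
The difference pattern repeats every 2 terms and not for any smaller step, so p = 2.

2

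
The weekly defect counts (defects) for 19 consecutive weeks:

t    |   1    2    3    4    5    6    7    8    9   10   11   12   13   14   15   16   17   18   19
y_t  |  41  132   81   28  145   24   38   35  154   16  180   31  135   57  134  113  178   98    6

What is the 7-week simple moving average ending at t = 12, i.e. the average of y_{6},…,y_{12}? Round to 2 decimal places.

Sum of periods 6–12: 24 + 38 + 35 + 154 + 16 + 180 + 31 = 478
Divide by 7: 478 / 7 = 68.29

68.29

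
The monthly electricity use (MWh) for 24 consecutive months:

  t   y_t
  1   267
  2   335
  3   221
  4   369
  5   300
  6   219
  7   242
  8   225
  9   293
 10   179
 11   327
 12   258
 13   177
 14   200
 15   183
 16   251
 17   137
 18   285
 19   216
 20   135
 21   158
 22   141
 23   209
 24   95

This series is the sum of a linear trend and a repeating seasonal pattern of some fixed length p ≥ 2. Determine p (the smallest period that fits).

7

First differences y_{t+1} − y_t: 68, -114, 148, -69, -81, 23, -17, 68, -114, 148, -69, -81, 23, -17, 68, -114, …
The difference pattern repeats every 7 terms and not for any smaller step, so p = 7.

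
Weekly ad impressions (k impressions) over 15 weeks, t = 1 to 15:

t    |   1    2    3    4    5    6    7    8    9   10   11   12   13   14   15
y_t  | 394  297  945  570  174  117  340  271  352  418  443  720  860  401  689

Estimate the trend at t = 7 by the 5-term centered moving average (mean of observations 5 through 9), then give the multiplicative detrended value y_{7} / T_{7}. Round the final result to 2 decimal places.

Trend T_7 = (174 + 117 + 340 + 271 + 352) / 5 = 1254/5 = 250.8000
Ratio to trend: 340 / 250.8000 = 1.36

1.36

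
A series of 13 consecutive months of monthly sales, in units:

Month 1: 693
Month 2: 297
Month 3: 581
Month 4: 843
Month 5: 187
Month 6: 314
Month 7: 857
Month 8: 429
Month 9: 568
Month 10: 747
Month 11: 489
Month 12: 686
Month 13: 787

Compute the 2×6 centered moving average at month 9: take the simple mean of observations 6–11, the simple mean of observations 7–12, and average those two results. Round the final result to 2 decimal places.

598.33

Sum over 6–11: 314 + 857 + 429 + 568 + 747 + 489 = 3404
Sum over 7–12: 857 + 429 + 568 + 747 + 489 + 686 = 3776
CMA at t=9 = (3404 + 3776) / (2·6) = 7180 / 12 = 598.33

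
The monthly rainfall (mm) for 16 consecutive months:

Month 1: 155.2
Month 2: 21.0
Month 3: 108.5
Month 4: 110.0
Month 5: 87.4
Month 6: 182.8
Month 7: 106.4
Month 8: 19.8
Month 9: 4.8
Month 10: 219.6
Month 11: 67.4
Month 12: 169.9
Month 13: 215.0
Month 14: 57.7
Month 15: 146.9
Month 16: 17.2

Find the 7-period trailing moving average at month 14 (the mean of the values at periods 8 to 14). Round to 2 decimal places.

Sum of periods 8–14: 19.8 + 4.8 + 219.6 + 67.4 + 169.9 + 215.0 + 57.7 = 754.2
Divide by 7: 754.2 / 7 = 107.74

107.74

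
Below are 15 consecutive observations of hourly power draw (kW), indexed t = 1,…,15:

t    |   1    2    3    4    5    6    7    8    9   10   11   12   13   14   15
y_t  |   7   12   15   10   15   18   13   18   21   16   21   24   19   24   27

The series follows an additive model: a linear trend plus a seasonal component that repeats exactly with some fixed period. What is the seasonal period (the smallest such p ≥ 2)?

3

First differences y_{t+1} − y_t: 5, 3, -5, 5, 3, -5, 5, 3, …
The difference pattern repeats every 3 terms and not for any smaller step, so p = 3.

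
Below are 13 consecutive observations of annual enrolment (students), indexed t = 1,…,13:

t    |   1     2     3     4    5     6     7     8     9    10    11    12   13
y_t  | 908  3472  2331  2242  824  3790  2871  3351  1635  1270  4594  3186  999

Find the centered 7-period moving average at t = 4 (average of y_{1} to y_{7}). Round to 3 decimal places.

Sum of periods 1–7: 908 + 3472 + 2331 + 2242 + 824 + 3790 + 2871 = 16438
Divide by 7: 16438 / 7 = 2348.286

2348.286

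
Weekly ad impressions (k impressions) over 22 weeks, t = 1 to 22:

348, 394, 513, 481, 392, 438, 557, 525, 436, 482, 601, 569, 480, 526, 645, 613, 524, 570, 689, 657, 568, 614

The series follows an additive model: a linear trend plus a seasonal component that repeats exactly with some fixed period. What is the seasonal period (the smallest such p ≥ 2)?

4

First differences y_{t+1} − y_t: 46, 119, -32, -89, 46, 119, -32, -89, 46, 119, …
The difference pattern repeats every 4 terms and not for any smaller step, so p = 4.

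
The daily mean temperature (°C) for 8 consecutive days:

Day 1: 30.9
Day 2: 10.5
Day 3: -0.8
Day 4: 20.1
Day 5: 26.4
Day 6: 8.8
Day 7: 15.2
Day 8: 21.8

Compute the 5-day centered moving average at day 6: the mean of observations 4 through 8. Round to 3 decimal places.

18.460

Sum of periods 4–8: 20.1 + 26.4 + 8.8 + 15.2 + 21.8 = 92.3
Divide by 5: 92.3 / 5 = 18.460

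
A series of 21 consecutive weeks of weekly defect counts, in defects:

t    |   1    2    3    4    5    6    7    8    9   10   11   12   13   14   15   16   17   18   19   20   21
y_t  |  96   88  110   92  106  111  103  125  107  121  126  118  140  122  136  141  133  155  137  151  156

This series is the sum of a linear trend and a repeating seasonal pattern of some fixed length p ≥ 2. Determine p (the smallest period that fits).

5

First differences y_{t+1} − y_t: -8, 22, -18, 14, 5, -8, 22, -18, 14, 5, -8, 22, …
The difference pattern repeats every 5 terms and not for any smaller step, so p = 5.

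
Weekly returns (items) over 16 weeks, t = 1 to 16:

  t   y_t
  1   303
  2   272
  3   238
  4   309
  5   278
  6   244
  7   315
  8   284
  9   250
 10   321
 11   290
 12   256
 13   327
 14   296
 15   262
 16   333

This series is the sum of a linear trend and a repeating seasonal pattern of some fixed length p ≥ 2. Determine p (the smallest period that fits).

3

First differences y_{t+1} − y_t: -31, -34, 71, -31, -34, 71, -31, -34, …
The difference pattern repeats every 3 terms and not for any smaller step, so p = 3.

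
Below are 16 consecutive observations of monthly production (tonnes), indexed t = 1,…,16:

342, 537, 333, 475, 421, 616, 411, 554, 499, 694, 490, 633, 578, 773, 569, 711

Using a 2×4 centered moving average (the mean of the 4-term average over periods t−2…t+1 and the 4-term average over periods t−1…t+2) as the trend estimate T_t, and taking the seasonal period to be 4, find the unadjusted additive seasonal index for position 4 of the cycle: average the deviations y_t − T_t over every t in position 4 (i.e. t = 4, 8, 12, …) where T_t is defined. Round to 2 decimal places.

24.08

Season position 4 occurs at t = 4, 8, 12 (where T_t is defined).
t=4: T_4 = 451.3750; y_4 − T_4 = 475 − 451.3750 = 23.6250
t=8: T_8 = 529.7500; y_8 − T_8 = 554 − 529.7500 = 24.2500
t=12: T_12 = 608.6250; y_12 − T_12 = 633 − 608.6250 = 24.3750
Mean deviation: (23.6250 + 24.2500 + 24.3750) / 3 = 24.08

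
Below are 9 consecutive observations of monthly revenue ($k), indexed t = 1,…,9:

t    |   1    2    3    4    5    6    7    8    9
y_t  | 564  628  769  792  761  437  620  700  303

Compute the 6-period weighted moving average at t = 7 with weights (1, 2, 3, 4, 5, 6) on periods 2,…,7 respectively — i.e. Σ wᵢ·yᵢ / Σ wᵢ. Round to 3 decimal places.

642.429

Weighted sum: 1·628 + 2·769 + 3·792 + 4·761 + 5·437 + 6·620 = 628 + 1538 + 2376 + 3044 + 2185 + 3720 = 13491
Weight total: 1 + 2 + 3 + 4 + 5 + 6 = 21
WMA = 13491 / 21 = 642.429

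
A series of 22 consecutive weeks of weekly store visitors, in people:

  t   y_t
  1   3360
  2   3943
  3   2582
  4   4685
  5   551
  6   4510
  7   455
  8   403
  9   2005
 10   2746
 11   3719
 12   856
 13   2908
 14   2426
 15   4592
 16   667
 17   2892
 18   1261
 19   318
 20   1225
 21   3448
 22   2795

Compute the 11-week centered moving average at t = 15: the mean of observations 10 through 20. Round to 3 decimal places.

Sum of periods 10–20: 2746 + 3719 + 856 + 2908 + 2426 + 4592 + 667 + 2892 + 1261 + 318 + 1225 = 23610
Divide by 11: 23610 / 11 = 2146.364

2146.364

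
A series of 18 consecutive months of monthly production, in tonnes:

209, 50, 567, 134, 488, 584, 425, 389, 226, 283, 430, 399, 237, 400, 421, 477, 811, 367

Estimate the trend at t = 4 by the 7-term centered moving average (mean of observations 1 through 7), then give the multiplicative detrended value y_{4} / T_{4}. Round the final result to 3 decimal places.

Trend T_4 = (209 + 50 + 567 + 134 + 488 + 584 + 425) / 7 = 2457/7 = 351.00000
Ratio to trend: 134 / 351.00000 = 0.382

0.382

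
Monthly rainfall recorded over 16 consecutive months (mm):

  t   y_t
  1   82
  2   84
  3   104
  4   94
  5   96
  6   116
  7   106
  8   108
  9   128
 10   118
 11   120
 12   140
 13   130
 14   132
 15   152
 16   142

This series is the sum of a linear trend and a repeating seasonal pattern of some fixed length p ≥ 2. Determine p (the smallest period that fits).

3

First differences y_{t+1} − y_t: 2, 20, -10, 2, 20, -10, 2, 20, …
The difference pattern repeats every 3 terms and not for any smaller step, so p = 3.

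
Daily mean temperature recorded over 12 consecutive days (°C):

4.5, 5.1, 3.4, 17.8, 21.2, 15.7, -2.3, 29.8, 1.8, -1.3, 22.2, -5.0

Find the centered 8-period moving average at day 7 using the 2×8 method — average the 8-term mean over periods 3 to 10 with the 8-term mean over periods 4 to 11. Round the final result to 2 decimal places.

Sum over 3–10: 3.4 + 17.8 + 21.2 + 15.7 + (-2.3) + 29.8 + 1.8 + (-1.3) = 86.1
Sum over 4–11: 17.8 + 21.2 + 15.7 + (-2.3) + 29.8 + 1.8 + (-1.3) + 22.2 = 104.9
CMA at t=7 = (86.1 + 104.9) / (2·8) = 191.0 / 16 = 11.94

11.94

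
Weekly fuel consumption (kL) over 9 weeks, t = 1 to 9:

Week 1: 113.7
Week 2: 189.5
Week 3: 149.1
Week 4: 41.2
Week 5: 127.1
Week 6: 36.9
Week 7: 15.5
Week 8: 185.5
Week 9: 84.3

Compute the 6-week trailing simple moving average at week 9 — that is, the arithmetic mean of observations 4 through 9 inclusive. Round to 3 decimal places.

Sum of periods 4–9: 41.2 + 127.1 + 36.9 + 15.5 + 185.5 + 84.3 = 490.5
Divide by 6: 490.5 / 6 = 81.750

81.750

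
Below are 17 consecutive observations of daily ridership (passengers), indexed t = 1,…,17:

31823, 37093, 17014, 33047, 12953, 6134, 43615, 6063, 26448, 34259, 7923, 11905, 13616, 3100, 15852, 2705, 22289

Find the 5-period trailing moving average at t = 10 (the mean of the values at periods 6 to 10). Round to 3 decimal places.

Sum of periods 6–10: 6134 + 43615 + 6063 + 26448 + 34259 = 116519
Divide by 5: 116519 / 5 = 23303.800

23303.800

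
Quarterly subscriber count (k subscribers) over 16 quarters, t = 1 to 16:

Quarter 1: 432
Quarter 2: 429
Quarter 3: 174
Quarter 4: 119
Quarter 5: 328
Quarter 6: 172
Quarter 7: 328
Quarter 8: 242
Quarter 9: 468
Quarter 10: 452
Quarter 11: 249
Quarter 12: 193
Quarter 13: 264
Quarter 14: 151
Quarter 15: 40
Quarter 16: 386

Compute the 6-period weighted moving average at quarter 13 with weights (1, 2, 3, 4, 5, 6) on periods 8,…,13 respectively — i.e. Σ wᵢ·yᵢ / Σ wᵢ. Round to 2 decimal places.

289.48

Weighted sum: 1·242 + 2·468 + 3·452 + 4·249 + 5·193 + 6·264 = 242 + 936 + 1356 + 996 + 965 + 1584 = 6079
Weight total: 1 + 2 + 3 + 4 + 5 + 6 = 21
WMA = 6079 / 21 = 289.48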